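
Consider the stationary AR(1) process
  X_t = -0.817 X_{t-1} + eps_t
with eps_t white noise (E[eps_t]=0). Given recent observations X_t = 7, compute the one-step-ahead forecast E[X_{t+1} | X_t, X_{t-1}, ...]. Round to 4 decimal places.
E[X_{t+1} \mid \mathcal F_t] = -5.7190

For an AR(p) model X_t = c + sum_i phi_i X_{t-i} + eps_t, the
one-step-ahead conditional mean is
  E[X_{t+1} | X_t, ...] = c + sum_i phi_i X_{t+1-i}.
Substitute known values:
  E[X_{t+1} | ...] = (-0.817) * (7)
                   = -5.7190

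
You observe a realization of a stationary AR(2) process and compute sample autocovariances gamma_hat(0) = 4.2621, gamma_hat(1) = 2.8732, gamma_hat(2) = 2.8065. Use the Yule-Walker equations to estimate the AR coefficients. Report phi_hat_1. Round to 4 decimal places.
\hat\phi_{1} = 0.4220

The Yule-Walker equations for an AR(p) process read, in matrix form,
  Gamma_p phi = r_p,   with   (Gamma_p)_{ij} = gamma(|i - j|),
                       (r_p)_i = gamma(i),   i,j = 1..p.
Substitute the sample gammas (Toeplitz matrix and right-hand side of size 2):
  Gamma_p = [[4.2621, 2.8732], [2.8732, 4.2621]]
  r_p     = [2.8732, 2.8065]
Written out:
  4.2621 phi_1 + 2.8732 phi_2 = 2.8732
  2.8732 phi_1 + 4.2621 phi_2 = 2.8065
Solve by Cramer's rule:
  det = gamma(0)^2 - gamma(1)^2 = (4.2621)^2 - (2.8732)^2 = 18.16549641 - 8.25527824 = 9.91021817
  phi_hat_1 = [gamma(1) gamma(0) - gamma(1) gamma(2)] / det = [(2.8732)(4.2621) - (2.8732)(2.8065)] / 9.91021817 = 4.18222992 / 9.91021817 = 0.422
  phi_hat_2 = [gamma(0) gamma(2) - gamma(1)^2] / det = [(4.2621)(2.8065) - (2.8732)^2] / 9.91021817 = 3.70630541 / 9.91021817 = 0.374
So phi_hat = [0.4220, 0.3740].
Therefore phi_hat_1 = 0.4220.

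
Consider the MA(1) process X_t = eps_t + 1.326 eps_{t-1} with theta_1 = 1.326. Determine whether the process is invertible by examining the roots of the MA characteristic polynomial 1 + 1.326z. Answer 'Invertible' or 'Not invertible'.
\text{Not invertible}

The MA(q) characteristic polynomial is P(z) = 1 + 1.326z.
Invertibility requires all roots to lie outside the unit circle, i.e. |z| > 1 for every root.
This is linear in z: 1 + (1.326) z = 0  =>  z = -1/(1.326) = -0.754148,  |z| = 0.754148.
Moduli of all roots: 0.7541.
All moduli strictly greater than 1? No.
Verdict: Not invertible.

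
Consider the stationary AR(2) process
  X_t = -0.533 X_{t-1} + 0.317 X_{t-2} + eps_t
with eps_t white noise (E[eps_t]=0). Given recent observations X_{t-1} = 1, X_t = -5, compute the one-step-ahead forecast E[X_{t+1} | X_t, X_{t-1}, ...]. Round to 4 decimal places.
E[X_{t+1} \mid \mathcal F_t] = 2.9820

For an AR(p) model X_t = c + sum_i phi_i X_{t-i} + eps_t, the
one-step-ahead conditional mean is
  E[X_{t+1} | X_t, ...] = c + sum_i phi_i X_{t+1-i}.
Substitute known values:
  E[X_{t+1} | ...] = (-0.533) * (-5) + (0.317) * (1)
                   = 2.9820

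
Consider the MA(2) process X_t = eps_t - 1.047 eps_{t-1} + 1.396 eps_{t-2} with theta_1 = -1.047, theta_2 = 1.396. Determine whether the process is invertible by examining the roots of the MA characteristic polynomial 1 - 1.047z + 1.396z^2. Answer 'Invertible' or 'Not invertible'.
\text{Not invertible}

The MA(q) characteristic polynomial is P(z) = 1 - 1.047z + 1.396z^2.
Invertibility requires all roots to lie outside the unit circle, i.e. |z| > 1 for every root.
Set 1 + (-1.047) z + (1.396) z^2 = 0, i.e. a z^2 + b z + c = 0 with a = 1.396, b = -1.047, c = 1.
Discriminant D = b^2 - 4ac = (-1.047)^2 - 4*(1.396)*1 = 1.096209 - (5.584) = -4.487791.
D < 0, so the roots are the complex-conjugate pair z = (-b +/- i sqrt(-D)) / (2a) = 0.375 +/- 0.7588i.
For a conjugate pair |z|^2 = z * conj(z) = (product of roots) = c/a = 1/(1.396) = 0.716332, so |z| = sqrt(0.716332) = 0.8464 for both roots.
Moduli of all roots: 0.8464, 0.8464.
All moduli strictly greater than 1? No.
Verdict: Not invertible.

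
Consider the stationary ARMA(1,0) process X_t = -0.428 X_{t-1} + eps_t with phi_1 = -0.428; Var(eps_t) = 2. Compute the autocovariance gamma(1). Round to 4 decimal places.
\gamma(1) = -1.0480

Multiply the model equation by X_{t-k} and take expectations. With theta_0 = psi_0 = 1 and psi_j the MA(infinity) weights, this gives
  gamma(k) - sum_i phi_i gamma(k-i) = c_k,
  c_k = sigma^2 * sum_{j=k..q} theta_j psi_{j-k}   (c_k = 0 for k > q),
using gamma(-m) = gamma(m).
Pure AR (q = 0): c_0 = sigma^2 = 2, c_k = 0 for k >= 1.
Equations for k = 0 and k = 1 (AR order 1):
  gamma(0) = phi_1 gamma(1) + c_0
  gamma(1) = phi_1 gamma(0) + c_1
Substituting the second into the first: gamma(0) (1 - phi_1^2) = c_0 + phi_1 c_1, so
  gamma(0) = c_0 / (1 - phi_1^2) = 2 / (1 - (-0.428)^2) = 2 / 0.816816 = 2.448532.
  gamma(1) = phi_1 gamma(0) = (-0.428)(2.448532) = -1.047972.
Therefore gamma(1) = -1.0480 (to 4 decimal places).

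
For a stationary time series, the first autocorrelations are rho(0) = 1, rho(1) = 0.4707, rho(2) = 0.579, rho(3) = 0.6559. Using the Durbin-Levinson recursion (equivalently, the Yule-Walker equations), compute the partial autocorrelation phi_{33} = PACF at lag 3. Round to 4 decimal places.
\phi_{33} = 0.4759

The PACF at lag k is phi_{kk}, the last component of the solution
to the Yule-Walker system G_k phi = r_k where
  (G_k)_{ij} = rho(|i - j|), (r_k)_i = rho(i), i,j = 1..k.
Equivalently, Durbin-Levinson gives phi_{kk} iteratively:
  phi_{11} = rho(1)
  phi_{kk} = [rho(k) - sum_{j=1..k-1} phi_{k-1,j} rho(k-j)]
            / [1 - sum_{j=1..k-1} phi_{k-1,j} rho(j)],
  phi_{k,j} = phi_{k-1,j} - phi_{kk} phi_{k-1,k-j},  j = 1..k-1.
Step k = 1:
  phi_11 = rho(1) = 0.4707.
Step k = 2:
  phi_22 = [rho(2) - phi_11 rho(1)] / [1 - phi_11 rho(1)] = [0.579 - (0.4707)(0.4707)] / [1 - (0.4707)(0.4707)]
         = 0.35744151 / 0.77844151 = 0.459176.
  Update: phi_21 = phi_11 - phi_22 phi_11 = 0.4707 - (0.459176)(0.4707) = 0.254566.
Step k = 3:
  phi_33 = [rho(3) - phi_21 rho(2) - phi_22 rho(1)] / [1 - phi_21 rho(1) - phi_22 rho(2)]
    numerator   = 0.6559 - (0.254566)(0.579) - (0.459176)(0.4707) = 0.29237226
    denominator = 1 - (0.254566)(0.4707) - (0.459176)(0.579) = 0.61431302
  phi_33 = 0.29237226 / 0.61431302 = 0.4759.
Therefore phi_{33} = 0.4759.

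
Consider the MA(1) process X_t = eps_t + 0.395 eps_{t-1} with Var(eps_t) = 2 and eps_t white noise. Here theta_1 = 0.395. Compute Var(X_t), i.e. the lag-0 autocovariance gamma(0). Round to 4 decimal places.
\gamma(0) = 2.3121

For an MA(q) process X_t = eps_t + sum_i theta_i eps_{t-i} with
Var(eps_t) = sigma^2, the variance is
  gamma(0) = sigma^2 * (1 + sum_i theta_i^2).
  sum_i theta_i^2 = (0.395)^2 = 0.156025.
  gamma(0) = 2 * (1 + 0.156025) = 2 * 1.156025 = 2.31205, which rounds to 2.3121.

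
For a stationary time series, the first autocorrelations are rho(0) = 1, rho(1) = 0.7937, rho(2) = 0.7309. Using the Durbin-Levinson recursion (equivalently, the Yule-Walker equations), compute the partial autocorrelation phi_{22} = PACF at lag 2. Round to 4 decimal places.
\phi_{22} = 0.2728

The PACF at lag k is phi_{kk}, the last component of the solution
to the Yule-Walker system G_k phi = r_k where
  (G_k)_{ij} = rho(|i - j|), (r_k)_i = rho(i), i,j = 1..k.
Equivalently, Durbin-Levinson gives phi_{kk} iteratively:
  phi_{11} = rho(1)
  phi_{kk} = [rho(k) - sum_{j=1..k-1} phi_{k-1,j} rho(k-j)]
            / [1 - sum_{j=1..k-1} phi_{k-1,j} rho(j)],
  phi_{k,j} = phi_{k-1,j} - phi_{kk} phi_{k-1,k-j},  j = 1..k-1.
Step k = 1:
  phi_11 = rho(1) = 0.7937.
Step k = 2:
  phi_22 = [rho(2) - phi_11 rho(1)] / [1 - phi_11 rho(1)] = [0.7309 - (0.7937)(0.7937)] / [1 - (0.7937)(0.7937)]
         = 0.10094031 / 0.37004031 = 0.2728.
Therefore phi_{22} = 0.2728.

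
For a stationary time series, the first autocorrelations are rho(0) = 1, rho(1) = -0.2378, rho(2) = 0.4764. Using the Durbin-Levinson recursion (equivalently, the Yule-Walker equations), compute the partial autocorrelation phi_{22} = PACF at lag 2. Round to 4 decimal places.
\phi_{22} = 0.4450

The PACF at lag k is phi_{kk}, the last component of the solution
to the Yule-Walker system G_k phi = r_k where
  (G_k)_{ij} = rho(|i - j|), (r_k)_i = rho(i), i,j = 1..k.
Equivalently, Durbin-Levinson gives phi_{kk} iteratively:
  phi_{11} = rho(1)
  phi_{kk} = [rho(k) - sum_{j=1..k-1} phi_{k-1,j} rho(k-j)]
            / [1 - sum_{j=1..k-1} phi_{k-1,j} rho(j)],
  phi_{k,j} = phi_{k-1,j} - phi_{kk} phi_{k-1,k-j},  j = 1..k-1.
Step k = 1:
  phi_11 = rho(1) = -0.2378.
Step k = 2:
  phi_22 = [rho(2) - phi_11 rho(1)] / [1 - phi_11 rho(1)] = [0.4764 - (-0.2378)(-0.2378)] / [1 - (-0.2378)(-0.2378)]
         = 0.41985116 / 0.94345116 = 0.445.
Therefore phi_{22} = 0.4450.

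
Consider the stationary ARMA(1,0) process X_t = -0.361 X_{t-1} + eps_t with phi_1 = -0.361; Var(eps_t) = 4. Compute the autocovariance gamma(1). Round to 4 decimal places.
\gamma(1) = -1.6604

Multiply the model equation by X_{t-k} and take expectations. With theta_0 = psi_0 = 1 and psi_j the MA(infinity) weights, this gives
  gamma(k) - sum_i phi_i gamma(k-i) = c_k,
  c_k = sigma^2 * sum_{j=k..q} theta_j psi_{j-k}   (c_k = 0 for k > q),
using gamma(-m) = gamma(m).
Pure AR (q = 0): c_0 = sigma^2 = 4, c_k = 0 for k >= 1.
Equations for k = 0 and k = 1 (AR order 1):
  gamma(0) = phi_1 gamma(1) + c_0
  gamma(1) = phi_1 gamma(0) + c_1
Substituting the second into the first: gamma(0) (1 - phi_1^2) = c_0 + phi_1 c_1, so
  gamma(0) = c_0 / (1 - phi_1^2) = 4 / (1 - (-0.361)^2) = 4 / 0.869679 = 4.599398.
  gamma(1) = phi_1 gamma(0) = (-0.361)(4.599398) = -1.660383.
Therefore gamma(1) = -1.6604 (to 4 decimal places).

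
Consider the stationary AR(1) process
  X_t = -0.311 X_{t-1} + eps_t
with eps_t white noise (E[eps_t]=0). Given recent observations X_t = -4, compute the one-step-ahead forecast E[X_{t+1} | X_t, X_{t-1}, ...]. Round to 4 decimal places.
E[X_{t+1} \mid \mathcal F_t] = 1.2440

For an AR(p) model X_t = c + sum_i phi_i X_{t-i} + eps_t, the
one-step-ahead conditional mean is
  E[X_{t+1} | X_t, ...] = c + sum_i phi_i X_{t+1-i}.
Substitute known values:
  E[X_{t+1} | ...] = (-0.311) * (-4)
                   = 1.2440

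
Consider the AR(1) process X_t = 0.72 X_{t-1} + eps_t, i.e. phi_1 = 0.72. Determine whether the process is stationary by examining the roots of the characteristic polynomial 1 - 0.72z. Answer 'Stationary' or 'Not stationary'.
\text{Stationary}

The AR(p) characteristic polynomial is P(z) = 1 - 0.72z.
Stationarity requires all roots to lie outside the unit circle, i.e. |z| > 1 for every root.
This is linear in z: 1 + (-0.72) z = 0  =>  z = -1/(-0.72) = 1.388889,  |z| = 1.388889.
Moduli of all roots: 1.3889.
All moduli strictly greater than 1? Yes.
Verdict: Stationary.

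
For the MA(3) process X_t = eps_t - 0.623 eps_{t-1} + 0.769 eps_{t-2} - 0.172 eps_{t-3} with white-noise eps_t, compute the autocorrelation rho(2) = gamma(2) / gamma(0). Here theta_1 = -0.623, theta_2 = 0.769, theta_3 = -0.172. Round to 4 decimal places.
\rho(2) = 0.4361

For an MA(q) process with theta_0 = 1, the autocovariance is
  gamma(k) = sigma^2 * sum_{i=0..q-k} theta_i * theta_{i+k},
and rho(k) = gamma(k) / gamma(0). Sigma^2 cancels.
  numerator   = (1)*(0.769) + (-0.623)*(-0.172) = 0.876156.
  denominator = (1)^2 + (-0.623)^2 + (0.769)^2 + (-0.172)^2 = 2.009074.
  rho(2) = 0.876156 / 2.009074 = 0.4361.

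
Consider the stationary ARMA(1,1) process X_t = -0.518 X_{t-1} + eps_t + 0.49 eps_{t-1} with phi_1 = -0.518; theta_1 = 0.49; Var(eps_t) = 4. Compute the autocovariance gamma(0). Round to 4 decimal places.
\gamma(0) = 4.0043

Multiply the model equation by X_{t-k} and take expectations. With theta_0 = psi_0 = 1 and psi_j the MA(infinity) weights, this gives
  gamma(k) - sum_i phi_i gamma(k-i) = c_k,
  c_k = sigma^2 * sum_{j=k..q} theta_j psi_{j-k}   (c_k = 0 for k > q),
using gamma(-m) = gamma(m).
psi-weights needed (psi_j = theta_j + sum_i phi_i psi_{j-i}):
  psi_1 = theta_1 + phi_1 = 0.49 + (-0.518) = -0.028
Right-hand sides:
  c_0 = sigma^2 (1 + theta_1 psi_1) = 4 * (1 + (0.49)(-0.028)) = 4 * 0.98628 = 3.94512
  c_1 = sigma^2 theta_1 = 4 * (0.49) = 1.96
  c_2 = 0
Equations for k = 0 and k = 1 (AR order 1):
  gamma(0) = phi_1 gamma(1) + c_0
  gamma(1) = phi_1 gamma(0) + c_1
Substituting the second into the first: gamma(0) (1 - phi_1^2) = c_0 + phi_1 c_1, so
  gamma(0) = (c_0 + phi_1 c_1) / (1 - phi_1^2) = (3.94512 + (-0.518)(1.96)) / (1 - (-0.518)^2) = 2.92984 / 0.731676 = 4.004286.
Therefore gamma(0) = 4.0043 (to 4 decimal places).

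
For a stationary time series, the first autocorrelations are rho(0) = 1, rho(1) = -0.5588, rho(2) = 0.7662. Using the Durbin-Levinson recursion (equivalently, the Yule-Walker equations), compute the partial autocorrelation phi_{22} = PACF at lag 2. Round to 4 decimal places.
\phi_{22} = 0.6600

The PACF at lag k is phi_{kk}, the last component of the solution
to the Yule-Walker system G_k phi = r_k where
  (G_k)_{ij} = rho(|i - j|), (r_k)_i = rho(i), i,j = 1..k.
Equivalently, Durbin-Levinson gives phi_{kk} iteratively:
  phi_{11} = rho(1)
  phi_{kk} = [rho(k) - sum_{j=1..k-1} phi_{k-1,j} rho(k-j)]
            / [1 - sum_{j=1..k-1} phi_{k-1,j} rho(j)],
  phi_{k,j} = phi_{k-1,j} - phi_{kk} phi_{k-1,k-j},  j = 1..k-1.
Step k = 1:
  phi_11 = rho(1) = -0.5588.
Step k = 2:
  phi_22 = [rho(2) - phi_11 rho(1)] / [1 - phi_11 rho(1)] = [0.7662 - (-0.5588)(-0.5588)] / [1 - (-0.5588)(-0.5588)]
         = 0.45394256 / 0.68774256 = 0.66.
Therefore phi_{22} = 0.6600.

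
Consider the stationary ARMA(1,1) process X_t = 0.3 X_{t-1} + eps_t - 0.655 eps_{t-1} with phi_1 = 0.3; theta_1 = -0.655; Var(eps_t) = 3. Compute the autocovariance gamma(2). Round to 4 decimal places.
\gamma(2) = -0.2821

Multiply the model equation by X_{t-k} and take expectations. With theta_0 = psi_0 = 1 and psi_j the MA(infinity) weights, this gives
  gamma(k) - sum_i phi_i gamma(k-i) = c_k,
  c_k = sigma^2 * sum_{j=k..q} theta_j psi_{j-k}   (c_k = 0 for k > q),
using gamma(-m) = gamma(m).
psi-weights needed (psi_j = theta_j + sum_i phi_i psi_{j-i}):
  psi_1 = theta_1 + phi_1 = -0.655 + (0.3) = -0.355
Right-hand sides:
  c_0 = sigma^2 (1 + theta_1 psi_1) = 3 * (1 + (-0.655)(-0.355)) = 3 * 1.232525 = 3.697575
  c_1 = sigma^2 theta_1 = 3 * (-0.655) = -1.965
  c_2 = 0
Equations for k = 0 and k = 1 (AR order 1):
  gamma(0) = phi_1 gamma(1) + c_0
  gamma(1) = phi_1 gamma(0) + c_1
Substituting the second into the first: gamma(0) (1 - phi_1^2) = c_0 + phi_1 c_1, so
  gamma(0) = (c_0 + phi_1 c_1) / (1 - phi_1^2) = (3.697575 + (0.3)(-1.965)) / (1 - (0.3)^2) = 3.108075 / 0.91 = 3.415467.
  gamma(1) = phi_1 gamma(0) + c_1 = (0.3)(3.415467) + (-1.965) = -0.94036.
For k = 2 (> q): gamma(2) = phi_1 gamma(1) = (0.3)(-0.94036) = -0.282108.
Therefore gamma(2) = -0.2821 (to 4 decimal places).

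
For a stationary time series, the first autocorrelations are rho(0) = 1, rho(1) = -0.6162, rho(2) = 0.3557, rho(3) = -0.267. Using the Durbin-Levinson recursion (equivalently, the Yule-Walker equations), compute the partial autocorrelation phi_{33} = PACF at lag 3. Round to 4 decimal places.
\phi_{33} = -0.1020

The PACF at lag k is phi_{kk}, the last component of the solution
to the Yule-Walker system G_k phi = r_k where
  (G_k)_{ij} = rho(|i - j|), (r_k)_i = rho(i), i,j = 1..k.
Equivalently, Durbin-Levinson gives phi_{kk} iteratively:
  phi_{11} = rho(1)
  phi_{kk} = [rho(k) - sum_{j=1..k-1} phi_{k-1,j} rho(k-j)]
            / [1 - sum_{j=1..k-1} phi_{k-1,j} rho(j)],
  phi_{k,j} = phi_{k-1,j} - phi_{kk} phi_{k-1,k-j},  j = 1..k-1.
Step k = 1:
  phi_11 = rho(1) = -0.6162.
Step k = 2:
  phi_22 = [rho(2) - phi_11 rho(1)] / [1 - phi_11 rho(1)] = [0.3557 - (-0.6162)(-0.6162)] / [1 - (-0.6162)(-0.6162)]
         = -0.02400244 / 0.62029756 = -0.038695.
  Update: phi_21 = phi_11 - phi_22 phi_11 = -0.6162 - (-0.038695)(-0.6162) = -0.640044.
Step k = 3:
  phi_33 = [rho(3) - phi_21 rho(2) - phi_22 rho(1)] / [1 - phi_21 rho(1) - phi_22 rho(2)]
    numerator   = -0.267 - (-0.640044)(0.3557) - (-0.038695)(-0.6162) = -0.06318027
    denominator = 1 - (-0.640044)(-0.6162) - (-0.038695)(0.3557) = 0.61936878
  phi_33 = -0.06318027 / 0.61936878 = -0.102.
Therefore phi_{33} = -0.1020.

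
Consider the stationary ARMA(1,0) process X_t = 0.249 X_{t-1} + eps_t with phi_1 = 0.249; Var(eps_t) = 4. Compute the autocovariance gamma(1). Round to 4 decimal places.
\gamma(1) = 1.0618

Multiply the model equation by X_{t-k} and take expectations. With theta_0 = psi_0 = 1 and psi_j the MA(infinity) weights, this gives
  gamma(k) - sum_i phi_i gamma(k-i) = c_k,
  c_k = sigma^2 * sum_{j=k..q} theta_j psi_{j-k}   (c_k = 0 for k > q),
using gamma(-m) = gamma(m).
Pure AR (q = 0): c_0 = sigma^2 = 4, c_k = 0 for k >= 1.
Equations for k = 0 and k = 1 (AR order 1):
  gamma(0) = phi_1 gamma(1) + c_0
  gamma(1) = phi_1 gamma(0) + c_1
Substituting the second into the first: gamma(0) (1 - phi_1^2) = c_0 + phi_1 c_1, so
  gamma(0) = c_0 / (1 - phi_1^2) = 4 / (1 - (0.249)^2) = 4 / 0.937999 = 4.264397.
  gamma(1) = phi_1 gamma(0) = (0.249)(4.264397) = 1.061835.
Therefore gamma(1) = 1.0618 (to 4 decimal places).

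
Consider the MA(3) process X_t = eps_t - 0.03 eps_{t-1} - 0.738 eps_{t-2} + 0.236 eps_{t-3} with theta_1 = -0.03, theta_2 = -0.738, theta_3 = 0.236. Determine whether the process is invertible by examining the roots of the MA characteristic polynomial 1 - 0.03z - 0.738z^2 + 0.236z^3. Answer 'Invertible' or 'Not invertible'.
\text{Invertible}

The MA(q) characteristic polynomial is P(z) = 1 - 0.03z - 0.738z^2 + 0.236z^3.
Invertibility requires all roots to lie outside the unit circle, i.e. |z| > 1 for every root.
Degree 3: look for a simple real root z0 first, then factor out (1 - z/z0) and solve the remaining quadratic.
Testing z0 = 2.5: P(2.5) = 1 + (-0.03)(2.5) + (-0.738)(2.5)^2 + (0.236)(2.5)^3
  = 1 + (-0.075) + (-4.6125) + (3.6875) = 0.  So z_0 = 2.5 is a root, |z_0| = 2.5.
Divide out the factor (1 - 0.4 z) = (1 - z/z0) (since 1/z0 = 0.4):
  P(z) = (1 - 0.4 z)(1 + (0.37) z + (-0.59) z^2)
  [check: z-coef 0.37 - (0.4) = -0.03; z^2-coef -0.59 - (0.4)(0.37) = -0.738; z^3-coef -(0.4)(-0.59) = 0.236.]
Remaining roots from the quadratic factor 1 + (0.37) z + (-0.59) z^2:
  Set 1 + (0.37) z + (-0.59) z^2 = 0, i.e. a z^2 + b z + c = 0 with a = -0.59, b = 0.37, c = 1.
  Discriminant D = b^2 - 4ac = (0.37)^2 - 4*(-0.59)*1 = 0.1369 - (-2.36) = 2.4969.
  D >= 0, so the roots are real: z = (-b +/- sqrt(D)) / (2a) = (-0.37 +/- 1.580158) / (-1.18).
    z_1 = (-0.37 + 1.580158) / (-1.18) = -1.0256,   |z_1| = 1.0256.
    z_2 = (-0.37 - 1.580158) / (-1.18) = 1.6527,   |z_2| = 1.6527.
Moduli of all roots: 2.5000, 1.0256, 1.6527.
All moduli strictly greater than 1? Yes.
Verdict: Invertible.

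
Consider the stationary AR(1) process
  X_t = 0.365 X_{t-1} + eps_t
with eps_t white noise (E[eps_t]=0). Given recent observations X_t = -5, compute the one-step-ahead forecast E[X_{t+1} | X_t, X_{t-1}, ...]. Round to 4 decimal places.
E[X_{t+1} \mid \mathcal F_t] = -1.8250

For an AR(p) model X_t = c + sum_i phi_i X_{t-i} + eps_t, the
one-step-ahead conditional mean is
  E[X_{t+1} | X_t, ...] = c + sum_i phi_i X_{t+1-i}.
Substitute known values:
  E[X_{t+1} | ...] = (0.365) * (-5)
                   = -1.8250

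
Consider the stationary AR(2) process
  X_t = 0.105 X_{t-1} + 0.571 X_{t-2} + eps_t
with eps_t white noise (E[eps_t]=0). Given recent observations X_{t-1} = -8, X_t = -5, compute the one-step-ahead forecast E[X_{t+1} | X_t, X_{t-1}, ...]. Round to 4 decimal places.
E[X_{t+1} \mid \mathcal F_t] = -5.0930

For an AR(p) model X_t = c + sum_i phi_i X_{t-i} + eps_t, the
one-step-ahead conditional mean is
  E[X_{t+1} | X_t, ...] = c + sum_i phi_i X_{t+1-i}.
Substitute known values:
  E[X_{t+1} | ...] = (0.105) * (-5) + (0.571) * (-8)
                   = -5.0930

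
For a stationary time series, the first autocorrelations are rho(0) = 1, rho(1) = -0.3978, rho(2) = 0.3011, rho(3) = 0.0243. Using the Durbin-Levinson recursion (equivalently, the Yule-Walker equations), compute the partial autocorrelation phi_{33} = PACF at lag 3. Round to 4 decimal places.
\phi_{33} = 0.2340

The PACF at lag k is phi_{kk}, the last component of the solution
to the Yule-Walker system G_k phi = r_k where
  (G_k)_{ij} = rho(|i - j|), (r_k)_i = rho(i), i,j = 1..k.
Equivalently, Durbin-Levinson gives phi_{kk} iteratively:
  phi_{11} = rho(1)
  phi_{kk} = [rho(k) - sum_{j=1..k-1} phi_{k-1,j} rho(k-j)]
            / [1 - sum_{j=1..k-1} phi_{k-1,j} rho(j)],
  phi_{k,j} = phi_{k-1,j} - phi_{kk} phi_{k-1,k-j},  j = 1..k-1.
Step k = 1:
  phi_11 = rho(1) = -0.3978.
Step k = 2:
  phi_22 = [rho(2) - phi_11 rho(1)] / [1 - phi_11 rho(1)] = [0.3011 - (-0.3978)(-0.3978)] / [1 - (-0.3978)(-0.3978)]
         = 0.14285516 / 0.84175516 = 0.169711.
  Update: phi_21 = phi_11 - phi_22 phi_11 = -0.3978 - (0.169711)(-0.3978) = -0.330289.
Step k = 3:
  phi_33 = [rho(3) - phi_21 rho(2) - phi_22 rho(1)] / [1 - phi_21 rho(1) - phi_22 rho(2)]
    numerator   = 0.0243 - (-0.330289)(0.3011) - (0.169711)(-0.3978) = 0.19126106
    denominator = 1 - (-0.330289)(-0.3978) - (0.169711)(0.3011) = 0.81751106
  phi_33 = 0.19126106 / 0.81751106 = 0.234.
Therefore phi_{33} = 0.2340.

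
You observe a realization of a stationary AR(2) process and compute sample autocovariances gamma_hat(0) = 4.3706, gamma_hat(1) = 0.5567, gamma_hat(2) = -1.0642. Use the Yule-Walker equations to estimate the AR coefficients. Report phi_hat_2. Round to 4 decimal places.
\hat\phi_{2} = -0.2640

The Yule-Walker equations for an AR(p) process read, in matrix form,
  Gamma_p phi = r_p,   with   (Gamma_p)_{ij} = gamma(|i - j|),
                       (r_p)_i = gamma(i),   i,j = 1..p.
Substitute the sample gammas (Toeplitz matrix and right-hand side of size 2):
  Gamma_p = [[4.3706, 0.5567], [0.5567, 4.3706]]
  r_p     = [0.5567, -1.0642]
Written out:
  4.3706 phi_1 + 0.5567 phi_2 = 0.5567
  0.5567 phi_1 + 4.3706 phi_2 = -1.0642
Solve by Cramer's rule:
  det = gamma(0)^2 - gamma(1)^2 = (4.3706)^2 - (0.5567)^2 = 19.10214436 - 0.30991489 = 18.79222947
  phi_hat_1 = [gamma(1) gamma(0) - gamma(1) gamma(2)] / det = [(0.5567)(4.3706) - (0.5567)(-1.0642)] / 18.79222947 = 3.02555316 / 18.79222947 = 0.161
  phi_hat_2 = [gamma(0) gamma(2) - gamma(1)^2] / det = [(4.3706)(-1.0642) - (0.5567)^2] / 18.79222947 = -4.96110741 / 18.79222947 = -0.264
So phi_hat = [0.1610, -0.2640].
Therefore phi_hat_2 = -0.2640.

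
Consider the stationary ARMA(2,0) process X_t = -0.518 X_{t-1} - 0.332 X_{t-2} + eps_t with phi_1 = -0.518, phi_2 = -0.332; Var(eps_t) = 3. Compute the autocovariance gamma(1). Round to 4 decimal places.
\gamma(1) = -1.5448

Multiply the model equation by X_{t-k} and take expectations. With theta_0 = psi_0 = 1 and psi_j the MA(infinity) weights, this gives
  gamma(k) - sum_i phi_i gamma(k-i) = c_k,
  c_k = sigma^2 * sum_{j=k..q} theta_j psi_{j-k}   (c_k = 0 for k > q),
using gamma(-m) = gamma(m).
Pure AR (q = 0): c_0 = sigma^2 = 3, c_k = 0 for k >= 1.
Equations for k = 0, 1, 2 (AR order 2, c_2 = 0):
  (E0) gamma(0) = phi_1 gamma(1) + phi_2 gamma(2) + c_0
  (E1) gamma(1) = phi_1 gamma(0) + phi_2 gamma(1) + c_1
  (E2) gamma(2) = phi_1 gamma(1) + phi_2 gamma(0)
From (E1): gamma(1) = A gamma(0) + B with
  A = phi_1 / (1 - phi_2) = -0.518 / 1.332 = -0.388889,   B = c_1 / (1 - phi_2) = 0 / 1.332 = 0.
Insert (E2) into (E0): gamma(0) (1 - phi_2^2) = phi_1 (1 + phi_2) gamma(1) + c_0.
  phi_1 (1 + phi_2) = (-0.518)(0.668) = -0.346024,   1 - phi_2^2 = 0.889776.
Replace gamma(1) by A gamma(0) + B and collect gamma(0):
  gamma(0) [0.889776 - (-0.346024)(-0.388889)] = c_0 = 3
  gamma(0) * 0.755211 = 3
  gamma(0) = 3 / 0.755211 = 3.972399.
  gamma(1) = A gamma(0) = (-0.388889)(3.972399) = -1.544822.
Therefore gamma(1) = -1.5448 (to 4 decimal places).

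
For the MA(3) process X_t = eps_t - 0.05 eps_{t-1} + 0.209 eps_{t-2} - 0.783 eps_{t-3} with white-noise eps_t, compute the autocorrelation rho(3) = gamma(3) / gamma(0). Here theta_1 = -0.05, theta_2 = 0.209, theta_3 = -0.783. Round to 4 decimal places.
\rho(3) = -0.4719

For an MA(q) process with theta_0 = 1, the autocovariance is
  gamma(k) = sigma^2 * sum_{i=0..q-k} theta_i * theta_{i+k},
and rho(k) = gamma(k) / gamma(0). Sigma^2 cancels.
  numerator   = (1)*(-0.783) = -0.783.
  denominator = (1)^2 + (-0.05)^2 + (0.209)^2 + (-0.783)^2 = 1.65927.
  rho(3) = -0.783 / 1.65927 = -0.4719.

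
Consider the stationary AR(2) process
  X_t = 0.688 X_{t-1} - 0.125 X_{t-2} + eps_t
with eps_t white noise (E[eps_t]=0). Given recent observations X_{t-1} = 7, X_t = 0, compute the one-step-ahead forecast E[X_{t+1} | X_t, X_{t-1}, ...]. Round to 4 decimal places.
E[X_{t+1} \mid \mathcal F_t] = -0.8750

For an AR(p) model X_t = c + sum_i phi_i X_{t-i} + eps_t, the
one-step-ahead conditional mean is
  E[X_{t+1} | X_t, ...] = c + sum_i phi_i X_{t+1-i}.
Substitute known values:
  E[X_{t+1} | ...] = (0.688) * (0) + (-0.125) * (7)
                   = -0.8750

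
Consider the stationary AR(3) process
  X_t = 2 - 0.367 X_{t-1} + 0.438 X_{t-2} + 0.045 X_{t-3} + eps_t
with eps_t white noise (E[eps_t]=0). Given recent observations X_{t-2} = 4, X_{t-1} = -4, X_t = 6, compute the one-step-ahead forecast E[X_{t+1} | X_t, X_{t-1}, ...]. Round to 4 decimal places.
E[X_{t+1} \mid \mathcal F_t] = -1.7740

For an AR(p) model X_t = c + sum_i phi_i X_{t-i} + eps_t, the
one-step-ahead conditional mean is
  E[X_{t+1} | X_t, ...] = c + sum_i phi_i X_{t+1-i}.
Substitute known values:
  E[X_{t+1} | ...] = 2 + (-0.367) * (6) + (0.438) * (-4) + (0.045) * (4)
                   = -1.7740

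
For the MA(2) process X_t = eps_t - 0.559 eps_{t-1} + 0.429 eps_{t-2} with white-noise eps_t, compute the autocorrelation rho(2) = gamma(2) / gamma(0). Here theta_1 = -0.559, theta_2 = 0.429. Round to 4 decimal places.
\rho(2) = 0.2867

For an MA(q) process with theta_0 = 1, the autocovariance is
  gamma(k) = sigma^2 * sum_{i=0..q-k} theta_i * theta_{i+k},
and rho(k) = gamma(k) / gamma(0). Sigma^2 cancels.
  numerator   = (1)*(0.429) = 0.429.
  denominator = (1)^2 + (-0.559)^2 + (0.429)^2 = 1.496522.
  rho(2) = 0.429 / 1.496522 = 0.2867.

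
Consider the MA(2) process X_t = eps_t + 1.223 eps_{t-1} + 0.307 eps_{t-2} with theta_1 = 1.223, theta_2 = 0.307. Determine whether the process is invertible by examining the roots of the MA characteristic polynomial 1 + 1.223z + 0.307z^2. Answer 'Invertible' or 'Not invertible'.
\text{Invertible}

The MA(q) characteristic polynomial is P(z) = 1 + 1.223z + 0.307z^2.
Invertibility requires all roots to lie outside the unit circle, i.e. |z| > 1 for every root.
Set 1 + (1.223) z + (0.307) z^2 = 0, i.e. a z^2 + b z + c = 0 with a = 0.307, b = 1.223, c = 1.
Discriminant D = b^2 - 4ac = (1.223)^2 - 4*(0.307)*1 = 1.495729 - (1.228) = 0.267729.
D >= 0, so the roots are real: z = (-b +/- sqrt(D)) / (2a) = (-1.223 +/- 0.517425) / (0.614).
  z_1 = (-1.223 + 0.517425) / (0.614) = -1.1491,   |z_1| = 1.1491.
  z_2 = (-1.223 - 0.517425) / (0.614) = -2.8346,   |z_2| = 2.8346.
Moduli of all roots: 1.1491, 2.8346.
All moduli strictly greater than 1? Yes.
Verdict: Invertible.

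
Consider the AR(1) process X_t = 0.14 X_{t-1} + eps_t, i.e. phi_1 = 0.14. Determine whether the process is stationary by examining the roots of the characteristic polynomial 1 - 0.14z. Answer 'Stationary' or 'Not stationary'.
\text{Stationary}

The AR(p) characteristic polynomial is P(z) = 1 - 0.14z.
Stationarity requires all roots to lie outside the unit circle, i.e. |z| > 1 for every root.
This is linear in z: 1 + (-0.14) z = 0  =>  z = -1/(-0.14) = 7.142857,  |z| = 7.142857.
Moduli of all roots: 7.1429.
All moduli strictly greater than 1? Yes.
Verdict: Stationary.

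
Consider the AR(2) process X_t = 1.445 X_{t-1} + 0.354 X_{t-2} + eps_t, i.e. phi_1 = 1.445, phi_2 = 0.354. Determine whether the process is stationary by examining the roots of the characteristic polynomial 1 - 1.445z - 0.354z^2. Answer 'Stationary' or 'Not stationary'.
\text{Not stationary}

The AR(p) characteristic polynomial is P(z) = 1 - 1.445z - 0.354z^2.
Stationarity requires all roots to lie outside the unit circle, i.e. |z| > 1 for every root.
Set 1 + (-1.445) z + (-0.354) z^2 = 0, i.e. a z^2 + b z + c = 0 with a = -0.354, b = -1.445, c = 1.
Discriminant D = b^2 - 4ac = (-1.445)^2 - 4*(-0.354)*1 = 2.088025 - (-1.416) = 3.504025.
D >= 0, so the roots are real: z = (-b +/- sqrt(D)) / (2a) = (1.445 +/- 1.871904) / (-0.708).
  z_1 = (1.445 + 1.871904) / (-0.708) = -4.6849,   |z_1| = 4.6849.
  z_2 = (1.445 - 1.871904) / (-0.708) = 0.603,   |z_2| = 0.603.
Moduli of all roots: 4.6849, 0.6030.
All moduli strictly greater than 1? No.
Verdict: Not stationary.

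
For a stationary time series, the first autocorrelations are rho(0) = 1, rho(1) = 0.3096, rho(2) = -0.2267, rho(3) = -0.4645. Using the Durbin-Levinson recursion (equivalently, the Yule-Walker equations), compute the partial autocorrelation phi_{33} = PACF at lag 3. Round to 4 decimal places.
\phi_{33} = -0.3280

The PACF at lag k is phi_{kk}, the last component of the solution
to the Yule-Walker system G_k phi = r_k where
  (G_k)_{ij} = rho(|i - j|), (r_k)_i = rho(i), i,j = 1..k.
Equivalently, Durbin-Levinson gives phi_{kk} iteratively:
  phi_{11} = rho(1)
  phi_{kk} = [rho(k) - sum_{j=1..k-1} phi_{k-1,j} rho(k-j)]
            / [1 - sum_{j=1..k-1} phi_{k-1,j} rho(j)],
  phi_{k,j} = phi_{k-1,j} - phi_{kk} phi_{k-1,k-j},  j = 1..k-1.
Step k = 1:
  phi_11 = rho(1) = 0.3096.
Step k = 2:
  phi_22 = [rho(2) - phi_11 rho(1)] / [1 - phi_11 rho(1)] = [-0.2267 - (0.3096)(0.3096)] / [1 - (0.3096)(0.3096)]
         = -0.32255216 / 0.90414784 = -0.356747.
  Update: phi_21 = phi_11 - phi_22 phi_11 = 0.3096 - (-0.356747)(0.3096) = 0.420049.
Step k = 3:
  phi_33 = [rho(3) - phi_21 rho(2) - phi_22 rho(1)] / [1 - phi_21 rho(1) - phi_22 rho(2)]
    numerator   = -0.4645 - (0.420049)(-0.2267) - (-0.356747)(0.3096) = -0.25882599
    denominator = 1 - (0.420049)(0.3096) - (-0.356747)(-0.2267) = 0.78907828
  phi_33 = -0.25882599 / 0.78907828 = -0.328.
Therefore phi_{33} = -0.3280.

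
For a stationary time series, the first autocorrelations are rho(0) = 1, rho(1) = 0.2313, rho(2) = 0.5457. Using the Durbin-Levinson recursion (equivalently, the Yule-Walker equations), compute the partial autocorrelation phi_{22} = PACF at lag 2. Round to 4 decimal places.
\phi_{22} = 0.5200

The PACF at lag k is phi_{kk}, the last component of the solution
to the Yule-Walker system G_k phi = r_k where
  (G_k)_{ij} = rho(|i - j|), (r_k)_i = rho(i), i,j = 1..k.
Equivalently, Durbin-Levinson gives phi_{kk} iteratively:
  phi_{11} = rho(1)
  phi_{kk} = [rho(k) - sum_{j=1..k-1} phi_{k-1,j} rho(k-j)]
            / [1 - sum_{j=1..k-1} phi_{k-1,j} rho(j)],
  phi_{k,j} = phi_{k-1,j} - phi_{kk} phi_{k-1,k-j},  j = 1..k-1.
Step k = 1:
  phi_11 = rho(1) = 0.2313.
Step k = 2:
  phi_22 = [rho(2) - phi_11 rho(1)] / [1 - phi_11 rho(1)] = [0.5457 - (0.2313)(0.2313)] / [1 - (0.2313)(0.2313)]
         = 0.49220031 / 0.94650031 = 0.52.
Therefore phi_{22} = 0.5200.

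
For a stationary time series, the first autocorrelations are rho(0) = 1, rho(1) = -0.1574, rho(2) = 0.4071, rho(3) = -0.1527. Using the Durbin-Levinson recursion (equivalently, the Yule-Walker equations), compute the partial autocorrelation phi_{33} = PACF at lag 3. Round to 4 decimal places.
\phi_{33} = -0.0630

The PACF at lag k is phi_{kk}, the last component of the solution
to the Yule-Walker system G_k phi = r_k where
  (G_k)_{ij} = rho(|i - j|), (r_k)_i = rho(i), i,j = 1..k.
Equivalently, Durbin-Levinson gives phi_{kk} iteratively:
  phi_{11} = rho(1)
  phi_{kk} = [rho(k) - sum_{j=1..k-1} phi_{k-1,j} rho(k-j)]
            / [1 - sum_{j=1..k-1} phi_{k-1,j} rho(j)],
  phi_{k,j} = phi_{k-1,j} - phi_{kk} phi_{k-1,k-j},  j = 1..k-1.
Step k = 1:
  phi_11 = rho(1) = -0.1574.
Step k = 2:
  phi_22 = [rho(2) - phi_11 rho(1)] / [1 - phi_11 rho(1)] = [0.4071 - (-0.1574)(-0.1574)] / [1 - (-0.1574)(-0.1574)]
         = 0.38232524 / 0.97522524 = 0.392038.
  Update: phi_21 = phi_11 - phi_22 phi_11 = -0.1574 - (0.392038)(-0.1574) = -0.095693.
Step k = 3:
  phi_33 = [rho(3) - phi_21 rho(2) - phi_22 rho(1)] / [1 - phi_21 rho(1) - phi_22 rho(2)]
    numerator   = -0.1527 - (-0.095693)(0.4071) - (0.392038)(-0.1574) = -0.05203652
    denominator = 1 - (-0.095693)(-0.1574) - (0.392038)(0.4071) = 0.82533926
  phi_33 = -0.05203652 / 0.82533926 = -0.063.
Therefore phi_{33} = -0.0630.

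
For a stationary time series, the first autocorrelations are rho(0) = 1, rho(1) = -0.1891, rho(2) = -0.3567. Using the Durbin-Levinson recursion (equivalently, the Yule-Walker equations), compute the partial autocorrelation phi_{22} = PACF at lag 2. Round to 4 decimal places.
\phi_{22} = -0.4070

The PACF at lag k is phi_{kk}, the last component of the solution
to the Yule-Walker system G_k phi = r_k where
  (G_k)_{ij} = rho(|i - j|), (r_k)_i = rho(i), i,j = 1..k.
Equivalently, Durbin-Levinson gives phi_{kk} iteratively:
  phi_{11} = rho(1)
  phi_{kk} = [rho(k) - sum_{j=1..k-1} phi_{k-1,j} rho(k-j)]
            / [1 - sum_{j=1..k-1} phi_{k-1,j} rho(j)],
  phi_{k,j} = phi_{k-1,j} - phi_{kk} phi_{k-1,k-j},  j = 1..k-1.
Step k = 1:
  phi_11 = rho(1) = -0.1891.
Step k = 2:
  phi_22 = [rho(2) - phi_11 rho(1)] / [1 - phi_11 rho(1)] = [-0.3567 - (-0.1891)(-0.1891)] / [1 - (-0.1891)(-0.1891)]
         = -0.39245881 / 0.96424119 = -0.407.
Therefore phi_{22} = -0.4070.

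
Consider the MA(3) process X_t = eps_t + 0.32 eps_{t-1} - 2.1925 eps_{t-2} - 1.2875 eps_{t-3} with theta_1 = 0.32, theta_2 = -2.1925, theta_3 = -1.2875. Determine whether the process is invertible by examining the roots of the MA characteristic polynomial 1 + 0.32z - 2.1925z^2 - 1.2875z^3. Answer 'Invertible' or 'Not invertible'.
\text{Not invertible}

The MA(q) characteristic polynomial is P(z) = 1 + 0.32z - 2.1925z^2 - 1.2875z^3.
Invertibility requires all roots to lie outside the unit circle, i.e. |z| > 1 for every root.
Degree 3: look for a simple real root z0 first, then factor out (1 - z/z0) and solve the remaining quadratic.
Testing z0 = -0.8: P(-0.8) = 1 + (0.32)(-0.8) + (-2.1925)(-0.8)^2 + (-1.2875)(-0.8)^3
  = 1 + (-0.256) + (-1.4032) + (0.6592) = 0.  So z_0 = -0.8 is a root, |z_0| = 0.8.
Divide out the factor (1 + 1.25 z) = (1 - z/z0) (since 1/z0 = -1.25):
  P(z) = (1 + 1.25 z)(1 + (-0.93) z + (-1.03) z^2)
  [check: z-coef -0.93 - (-1.25) = 0.32; z^2-coef -1.03 - (-1.25)(-0.93) = -2.1925; z^3-coef -(-1.25)(-1.03) = -1.2875.]
Remaining roots from the quadratic factor 1 + (-0.93) z + (-1.03) z^2:
  Set 1 + (-0.93) z + (-1.03) z^2 = 0, i.e. a z^2 + b z + c = 0 with a = -1.03, b = -0.93, c = 1.
  Discriminant D = b^2 - 4ac = (-0.93)^2 - 4*(-1.03)*1 = 0.8649 - (-4.12) = 4.9849.
  D >= 0, so the roots are real: z = (-b +/- sqrt(D)) / (2a) = (0.93 +/- 2.232689) / (-2.06).
    z_1 = (0.93 + 2.232689) / (-2.06) = -1.5353,   |z_1| = 1.5353.
    z_2 = (0.93 - 2.232689) / (-2.06) = 0.6324,   |z_2| = 0.6324.
Moduli of all roots: 0.8000, 1.5353, 0.6324.
All moduli strictly greater than 1? No.
Verdict: Not invertible.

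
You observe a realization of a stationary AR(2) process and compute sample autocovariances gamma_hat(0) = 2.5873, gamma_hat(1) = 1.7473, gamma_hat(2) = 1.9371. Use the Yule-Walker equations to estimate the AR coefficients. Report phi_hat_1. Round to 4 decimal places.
\hat\phi_{1} = 0.3120

The Yule-Walker equations for an AR(p) process read, in matrix form,
  Gamma_p phi = r_p,   with   (Gamma_p)_{ij} = gamma(|i - j|),
                       (r_p)_i = gamma(i),   i,j = 1..p.
Substitute the sample gammas (Toeplitz matrix and right-hand side of size 2):
  Gamma_p = [[2.5873, 1.7473], [1.7473, 2.5873]]
  r_p     = [1.7473, 1.9371]
Written out:
  2.5873 phi_1 + 1.7473 phi_2 = 1.7473
  1.7473 phi_1 + 2.5873 phi_2 = 1.9371
Solve by Cramer's rule:
  det = gamma(0)^2 - gamma(1)^2 = (2.5873)^2 - (1.7473)^2 = 6.69412129 - 3.05305729 = 3.641064
  phi_hat_1 = [gamma(1) gamma(0) - gamma(1) gamma(2)] / det = [(1.7473)(2.5873) - (1.7473)(1.9371)] / 3.641064 = 1.13609446 / 3.641064 = 0.312
  phi_hat_2 = [gamma(0) gamma(2) - gamma(1)^2] / det = [(2.5873)(1.9371) - (1.7473)^2] / 3.641064 = 1.95880154 / 3.641064 = 0.538
So phi_hat = [0.3120, 0.5380].
Therefore phi_hat_1 = 0.3120.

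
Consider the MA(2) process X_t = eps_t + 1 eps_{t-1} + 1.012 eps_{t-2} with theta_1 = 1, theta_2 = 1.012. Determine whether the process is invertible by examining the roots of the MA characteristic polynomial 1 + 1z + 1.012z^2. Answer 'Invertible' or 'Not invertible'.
\text{Not invertible}

The MA(q) characteristic polynomial is P(z) = 1 + 1z + 1.012z^2.
Invertibility requires all roots to lie outside the unit circle, i.e. |z| > 1 for every root.
Set 1 + (1) z + (1.012) z^2 = 0, i.e. a z^2 + b z + c = 0 with a = 1.012, b = 1, c = 1.
Discriminant D = b^2 - 4ac = (1)^2 - 4*(1.012)*1 = 1 - (4.048) = -3.048.
D < 0, so the roots are the complex-conjugate pair z = (-b +/- i sqrt(-D)) / (2a) = -0.4941 +/- 0.8626i.
For a conjugate pair |z|^2 = z * conj(z) = (product of roots) = c/a = 1/(1.012) = 0.988142, so |z| = sqrt(0.988142) = 0.9941 for both roots.
Moduli of all roots: 0.9941, 0.9941.
All moduli strictly greater than 1? No.
Verdict: Not invertible.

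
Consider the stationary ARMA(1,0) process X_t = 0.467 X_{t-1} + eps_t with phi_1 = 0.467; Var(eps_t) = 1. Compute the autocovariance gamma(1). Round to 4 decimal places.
\gamma(1) = 0.5973

Multiply the model equation by X_{t-k} and take expectations. With theta_0 = psi_0 = 1 and psi_j the MA(infinity) weights, this gives
  gamma(k) - sum_i phi_i gamma(k-i) = c_k,
  c_k = sigma^2 * sum_{j=k..q} theta_j psi_{j-k}   (c_k = 0 for k > q),
using gamma(-m) = gamma(m).
Pure AR (q = 0): c_0 = sigma^2 = 1, c_k = 0 for k >= 1.
Equations for k = 0 and k = 1 (AR order 1):
  gamma(0) = phi_1 gamma(1) + c_0
  gamma(1) = phi_1 gamma(0) + c_1
Substituting the second into the first: gamma(0) (1 - phi_1^2) = c_0 + phi_1 c_1, so
  gamma(0) = c_0 / (1 - phi_1^2) = 1 / (1 - (0.467)^2) = 1 / 0.781911 = 1.278918.
  gamma(1) = phi_1 gamma(0) = (0.467)(1.278918) = 0.597255.
Therefore gamma(1) = 0.5973 (to 4 decimal places).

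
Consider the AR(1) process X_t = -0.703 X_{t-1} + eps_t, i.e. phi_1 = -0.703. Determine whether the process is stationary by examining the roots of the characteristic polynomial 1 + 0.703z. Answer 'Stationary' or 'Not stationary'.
\text{Stationary}

The AR(p) characteristic polynomial is P(z) = 1 + 0.703z.
Stationarity requires all roots to lie outside the unit circle, i.e. |z| > 1 for every root.
This is linear in z: 1 + (0.703) z = 0  =>  z = -1/(0.703) = -1.422475,  |z| = 1.422475.
Moduli of all roots: 1.4225.
All moduli strictly greater than 1? Yes.
Verdict: Stationary.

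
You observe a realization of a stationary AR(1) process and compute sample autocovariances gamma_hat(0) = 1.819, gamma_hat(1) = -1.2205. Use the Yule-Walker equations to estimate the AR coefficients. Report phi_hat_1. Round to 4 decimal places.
\hat\phi_{1} = -0.6710

The Yule-Walker equations for an AR(p) process read, in matrix form,
  Gamma_p phi = r_p,   with   (Gamma_p)_{ij} = gamma(|i - j|),
                       (r_p)_i = gamma(i),   i,j = 1..p.
Substitute the sample gammas (Toeplitz matrix and right-hand side of size 1):
  Gamma_p = [[1.819]]
  r_p     = [-1.2205]
With p = 1 this is the single equation gamma(0) phi_1 = gamma(1):
  phi_hat_1 = gamma(1) / gamma(0) = -1.2205 / 1.819 = -0.6710.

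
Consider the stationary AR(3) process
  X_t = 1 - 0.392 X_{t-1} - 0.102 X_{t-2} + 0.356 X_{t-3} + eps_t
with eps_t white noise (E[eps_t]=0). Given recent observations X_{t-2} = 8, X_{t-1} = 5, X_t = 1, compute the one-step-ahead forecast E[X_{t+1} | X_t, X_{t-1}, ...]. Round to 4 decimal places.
E[X_{t+1} \mid \mathcal F_t] = 2.9460

For an AR(p) model X_t = c + sum_i phi_i X_{t-i} + eps_t, the
one-step-ahead conditional mean is
  E[X_{t+1} | X_t, ...] = c + sum_i phi_i X_{t+1-i}.
Substitute known values:
  E[X_{t+1} | ...] = 1 + (-0.392) * (1) + (-0.102) * (5) + (0.356) * (8)
                   = 2.9460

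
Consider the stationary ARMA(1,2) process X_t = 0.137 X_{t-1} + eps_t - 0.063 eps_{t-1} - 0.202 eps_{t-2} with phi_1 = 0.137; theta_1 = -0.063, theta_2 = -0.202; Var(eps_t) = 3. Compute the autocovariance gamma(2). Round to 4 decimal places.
\gamma(2) = -0.5793

Multiply the model equation by X_{t-k} and take expectations. With theta_0 = psi_0 = 1 and psi_j the MA(infinity) weights, this gives
  gamma(k) - sum_i phi_i gamma(k-i) = c_k,
  c_k = sigma^2 * sum_{j=k..q} theta_j psi_{j-k}   (c_k = 0 for k > q),
using gamma(-m) = gamma(m).
psi-weights needed (psi_j = theta_j + sum_i phi_i psi_{j-i}):
  psi_1 = theta_1 + phi_1 = -0.063 + (0.137) = 0.074
  psi_2 = theta_2 + phi_1 psi_1 = -0.202 + (0.137)(0.074) = -0.191862
Right-hand sides:
  c_0 = sigma^2 (1 + theta_1 psi_1 + theta_2 psi_2) = 3 * (1 + (-0.063)(0.074) + (-0.202)(-0.191862)) = 3 * 1.034094 = 3.102282
  c_1 = sigma^2 (theta_1 + theta_2 psi_1) = 3 * (-0.063 + (-0.202)(0.074)) = -0.233844
  c_2 = sigma^2 theta_2 = 3 * (-0.202) = -0.606
Equations for k = 0 and k = 1 (AR order 1):
  gamma(0) = phi_1 gamma(1) + c_0
  gamma(1) = phi_1 gamma(0) + c_1
Substituting the second into the first: gamma(0) (1 - phi_1^2) = c_0 + phi_1 c_1, so
  gamma(0) = (c_0 + phi_1 c_1) / (1 - phi_1^2) = (3.102282 + (0.137)(-0.233844)) / (1 - (0.137)^2) = 3.070246 / 0.981231 = 3.128973.
  gamma(1) = phi_1 gamma(0) + c_1 = (0.137)(3.128973) + (-0.233844) = 0.194825.
For k = 2: gamma(2) = phi_1 gamma(1) + c_2
  = (0.137)(0.194825) + (-0.606) = -0.579309.
Therefore gamma(2) = -0.5793 (to 4 decimal places).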